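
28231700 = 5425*5204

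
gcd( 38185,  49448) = 7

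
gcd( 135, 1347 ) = 3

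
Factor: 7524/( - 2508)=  - 3 = - 3^1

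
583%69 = 31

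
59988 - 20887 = 39101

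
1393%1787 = 1393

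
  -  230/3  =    -  77 + 1/3 = - 76.67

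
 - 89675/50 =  - 3587/2 = - 1793.50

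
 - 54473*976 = - 53165648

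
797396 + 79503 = 876899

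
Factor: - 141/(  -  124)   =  2^( - 2)*3^1 *31^( - 1 )*47^1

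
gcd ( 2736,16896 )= 48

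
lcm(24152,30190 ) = 120760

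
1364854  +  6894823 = 8259677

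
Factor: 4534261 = 1021^1*4441^1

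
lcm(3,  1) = 3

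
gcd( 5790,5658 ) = 6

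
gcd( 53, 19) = 1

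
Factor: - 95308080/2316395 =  - 19061616/463279 = - 2^4*3^1*7^1*47^( - 1)*9857^(  -  1)*56731^1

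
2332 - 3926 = - 1594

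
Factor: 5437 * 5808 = 31578096 = 2^4*3^1*11^2*5437^1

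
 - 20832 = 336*( - 62) 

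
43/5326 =43/5326 = 0.01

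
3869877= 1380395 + 2489482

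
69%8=5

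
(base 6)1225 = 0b100110001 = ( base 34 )8x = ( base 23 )d6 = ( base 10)305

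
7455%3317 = 821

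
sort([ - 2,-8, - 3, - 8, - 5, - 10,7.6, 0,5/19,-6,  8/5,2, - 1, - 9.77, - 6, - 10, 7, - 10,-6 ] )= [ - 10 , - 10,  -  10, - 9.77,-8, - 8,  -  6,  -  6,- 6,- 5, - 3,  -  2, - 1,0,5/19, 8/5, 2 , 7,7.6 ] 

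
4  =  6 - 2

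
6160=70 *88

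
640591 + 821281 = 1461872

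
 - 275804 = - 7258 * 38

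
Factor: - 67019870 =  - 2^1*5^1*29^1 * 59^1*3917^1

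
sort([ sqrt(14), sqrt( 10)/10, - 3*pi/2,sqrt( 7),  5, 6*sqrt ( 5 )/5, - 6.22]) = [  -  6.22, - 3*pi/2, sqrt( 10)/10, sqrt(7 ), 6*sqrt(5 ) /5,sqrt( 14 ), 5 ]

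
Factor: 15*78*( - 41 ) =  - 2^1*3^2*5^1  *  13^1*41^1 = -47970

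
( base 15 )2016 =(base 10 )6771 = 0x1A73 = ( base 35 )5ig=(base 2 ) 1101001110011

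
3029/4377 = 3029/4377 =0.69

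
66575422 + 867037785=933613207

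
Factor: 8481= 3^1*11^1* 257^1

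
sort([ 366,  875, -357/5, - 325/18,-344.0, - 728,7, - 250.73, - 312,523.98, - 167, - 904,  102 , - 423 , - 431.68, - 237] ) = [ - 904, - 728, - 431.68, - 423,  -  344.0  , - 312, - 250.73 , - 237, - 167, - 357/5, - 325/18,  7,  102, 366,523.98, 875]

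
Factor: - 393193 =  - 17^1*101^1*229^1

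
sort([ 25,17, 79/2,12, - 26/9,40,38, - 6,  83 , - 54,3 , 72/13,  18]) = [ - 54,-6 , - 26/9,3,72/13 , 12, 17 , 18 , 25, 38,79/2,40,  83 ] 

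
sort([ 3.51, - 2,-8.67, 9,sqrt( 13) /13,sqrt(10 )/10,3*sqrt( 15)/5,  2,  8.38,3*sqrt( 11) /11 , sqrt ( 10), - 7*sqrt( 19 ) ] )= [ - 7*sqrt( 19), - 8.67, - 2,sqrt( 13 ) /13, sqrt(10)/10, 3*sqrt(11)/11,2, 3*sqrt( 15 )/5, sqrt (10),3.51 , 8.38, 9 ]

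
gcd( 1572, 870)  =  6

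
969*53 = 51357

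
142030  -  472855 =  - 330825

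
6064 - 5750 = 314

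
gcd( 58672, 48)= 16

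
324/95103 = 36/10567 = 0.00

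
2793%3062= 2793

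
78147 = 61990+16157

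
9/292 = 9/292 = 0.03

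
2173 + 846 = 3019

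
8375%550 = 125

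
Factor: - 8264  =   - 2^3*1033^1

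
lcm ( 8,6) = 24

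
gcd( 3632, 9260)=4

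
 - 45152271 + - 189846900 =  - 234999171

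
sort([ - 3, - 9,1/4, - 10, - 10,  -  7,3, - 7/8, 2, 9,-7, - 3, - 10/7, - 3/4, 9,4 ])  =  [ - 10 , - 10, - 9,-7 , - 7 , - 3, - 3, - 10/7, -7/8, - 3/4, 1/4, 2, 3, 4, 9, 9 ]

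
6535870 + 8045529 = 14581399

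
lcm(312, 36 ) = 936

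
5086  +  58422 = 63508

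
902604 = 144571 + 758033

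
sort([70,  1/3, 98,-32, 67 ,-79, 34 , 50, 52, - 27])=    [ - 79, - 32, - 27,1/3,  34,  50, 52,  67 , 70, 98 ]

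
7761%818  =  399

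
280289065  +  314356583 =594645648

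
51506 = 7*7358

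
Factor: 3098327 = 53^2*1103^1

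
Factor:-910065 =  -3^1*5^1 * 13^2*359^1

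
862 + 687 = 1549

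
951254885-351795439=599459446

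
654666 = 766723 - 112057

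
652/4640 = 163/1160 = 0.14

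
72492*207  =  15005844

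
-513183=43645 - 556828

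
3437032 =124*27718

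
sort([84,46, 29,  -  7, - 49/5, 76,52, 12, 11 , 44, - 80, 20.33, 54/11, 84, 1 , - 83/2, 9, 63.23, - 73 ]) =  [-80, - 73,-83/2, - 49/5,-7, 1, 54/11, 9 , 11, 12,20.33,  29, 44,46, 52, 63.23, 76,84, 84]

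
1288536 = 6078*212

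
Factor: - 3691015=  -  5^1 *31^1*23813^1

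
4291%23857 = 4291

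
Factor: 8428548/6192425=2^2 *3^1 * 5^( - 2)*247697^( - 1 ) * 702379^1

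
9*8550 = 76950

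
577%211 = 155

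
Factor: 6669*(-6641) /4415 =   -  3^3*5^ ( - 1 )*13^1*19^1*29^1*229^1 * 883^( - 1) = - 44288829/4415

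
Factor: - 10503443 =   -  10503443^1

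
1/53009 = 1/53009= 0.00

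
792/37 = 21 + 15/37 = 21.41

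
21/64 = 21/64 = 0.33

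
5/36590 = 1/7318 = 0.00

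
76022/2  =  38011 = 38011.00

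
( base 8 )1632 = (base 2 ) 1110011010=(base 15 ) 417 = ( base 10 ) 922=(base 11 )769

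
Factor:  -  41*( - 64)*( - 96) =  - 2^11*3^1*41^1=- 251904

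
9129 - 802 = 8327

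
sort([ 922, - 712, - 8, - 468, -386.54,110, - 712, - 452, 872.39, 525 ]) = [ - 712, - 712, - 468, - 452, - 386.54 ,- 8, 110, 525, 872.39, 922 ] 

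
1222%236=42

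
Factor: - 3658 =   -  2^1 * 31^1 *59^1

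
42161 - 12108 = 30053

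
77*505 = 38885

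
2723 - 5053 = - 2330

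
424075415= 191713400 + 232362015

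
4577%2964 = 1613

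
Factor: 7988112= 2^4*3^3*11^1*41^2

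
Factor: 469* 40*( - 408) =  - 7654080  =  - 2^6 *3^1*5^1*7^1*17^1 * 67^1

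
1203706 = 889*1354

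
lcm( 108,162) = 324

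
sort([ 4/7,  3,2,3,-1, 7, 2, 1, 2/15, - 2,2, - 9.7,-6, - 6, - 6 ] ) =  [-9.7, - 6,-6, - 6,  -  2, - 1, 2/15, 4/7, 1, 2, 2, 2,3, 3, 7]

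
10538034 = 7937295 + 2600739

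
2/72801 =2/72801 = 0.00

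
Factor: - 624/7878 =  - 8/101  =  - 2^3 *101^( - 1 ) 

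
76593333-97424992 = -20831659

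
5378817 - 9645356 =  - 4266539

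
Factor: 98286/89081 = 2^1*3^1 * 229^(-1)*389^(-1)*16381^1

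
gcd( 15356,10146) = 2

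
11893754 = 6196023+5697731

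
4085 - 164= 3921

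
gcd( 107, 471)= 1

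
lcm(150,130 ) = 1950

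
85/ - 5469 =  - 85/5469= -0.02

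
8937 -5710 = 3227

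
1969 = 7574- 5605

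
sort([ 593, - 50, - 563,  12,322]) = [-563, - 50,12, 322, 593] 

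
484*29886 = 14464824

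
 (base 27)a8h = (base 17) 1909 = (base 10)7523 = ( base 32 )7B3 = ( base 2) 1110101100011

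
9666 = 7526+2140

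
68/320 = 17/80=0.21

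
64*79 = 5056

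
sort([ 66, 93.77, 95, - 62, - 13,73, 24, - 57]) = [ - 62, - 57,-13,24, 66,  73,93.77,95] 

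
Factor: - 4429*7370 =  - 32641730 = - 2^1*5^1 *11^1*43^1*67^1 * 103^1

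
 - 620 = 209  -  829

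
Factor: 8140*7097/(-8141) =-57769580/8141 = - 2^2  *  5^1*7^( - 1)*11^1* 37^1 * 47^1*151^1*1163^ (- 1)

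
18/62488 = 9/31244 = 0.00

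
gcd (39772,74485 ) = 1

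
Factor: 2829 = 3^1*23^1*41^1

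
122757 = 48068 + 74689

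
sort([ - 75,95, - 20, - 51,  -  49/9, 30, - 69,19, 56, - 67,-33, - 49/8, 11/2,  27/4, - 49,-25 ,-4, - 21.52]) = [  -  75, - 69, - 67,-51, - 49,  -  33, - 25, - 21.52, - 20, - 49/8,-49/9,-4 , 11/2 , 27/4, 19, 30, 56,95]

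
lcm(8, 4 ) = 8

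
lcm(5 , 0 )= 0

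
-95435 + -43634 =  - 139069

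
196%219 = 196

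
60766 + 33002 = 93768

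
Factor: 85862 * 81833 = 7026345046 = 2^1*7^1*19^1*59^1*73^1*6133^1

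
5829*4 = 23316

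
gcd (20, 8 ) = 4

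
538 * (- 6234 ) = - 3353892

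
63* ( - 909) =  - 57267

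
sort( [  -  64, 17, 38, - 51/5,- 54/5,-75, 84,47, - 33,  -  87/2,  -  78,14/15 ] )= [ - 78,-75, - 64, - 87/2, - 33,-54/5, -51/5, 14/15, 17, 38,  47, 84 ]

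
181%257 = 181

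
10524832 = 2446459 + 8078373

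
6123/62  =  98 + 47/62 = 98.76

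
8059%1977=151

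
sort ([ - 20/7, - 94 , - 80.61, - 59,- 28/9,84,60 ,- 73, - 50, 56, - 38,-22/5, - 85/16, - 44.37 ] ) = [ - 94, - 80.61, - 73, - 59,  -  50, - 44.37, - 38,-85/16,-22/5, - 28/9 ,-20/7,56, 60,84 ] 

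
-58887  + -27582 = -86469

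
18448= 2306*8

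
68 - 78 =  -10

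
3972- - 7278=11250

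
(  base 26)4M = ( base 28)4E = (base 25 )51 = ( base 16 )7E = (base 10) 126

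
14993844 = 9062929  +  5930915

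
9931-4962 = 4969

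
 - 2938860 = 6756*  ( - 435 )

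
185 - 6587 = - 6402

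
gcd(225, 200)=25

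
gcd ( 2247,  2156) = 7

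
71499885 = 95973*745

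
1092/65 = 84/5 = 16.80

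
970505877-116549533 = 853956344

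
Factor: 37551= 3^1*12517^1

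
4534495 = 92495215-87960720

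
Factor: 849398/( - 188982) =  -3^( - 2 ) * 11^1*10499^(- 1)*38609^1= -424699/94491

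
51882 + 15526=67408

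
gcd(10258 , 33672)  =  46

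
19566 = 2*9783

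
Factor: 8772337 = 7^1*73^1 *17167^1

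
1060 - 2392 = - 1332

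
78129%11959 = 6375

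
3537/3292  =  3537/3292 = 1.07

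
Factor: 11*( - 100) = -2^2*5^2*11^1 = - 1100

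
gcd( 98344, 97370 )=2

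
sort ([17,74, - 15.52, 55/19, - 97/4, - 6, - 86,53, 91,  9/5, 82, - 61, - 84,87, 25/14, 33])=[-86, -84 ,  -  61,-97/4, - 15.52, - 6,25/14, 9/5, 55/19,17, 33,53,74, 82,87, 91]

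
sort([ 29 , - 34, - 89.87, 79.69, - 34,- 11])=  [  -  89.87,  -  34, - 34,-11,29,  79.69]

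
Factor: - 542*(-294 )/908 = 39837/227 = 3^1* 7^2*227^(-1)*271^1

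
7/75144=7/75144  =  0.00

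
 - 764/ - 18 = 382/9 = 42.44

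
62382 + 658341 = 720723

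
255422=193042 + 62380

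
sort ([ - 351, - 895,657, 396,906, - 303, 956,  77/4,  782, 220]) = [ - 895, - 351 , -303, 77/4, 220, 396, 657, 782,906, 956]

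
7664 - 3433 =4231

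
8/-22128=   -  1 + 2765/2766 = -0.00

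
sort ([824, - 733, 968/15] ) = [ - 733,968/15,824]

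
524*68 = 35632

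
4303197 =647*6651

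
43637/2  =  43637/2=21818.50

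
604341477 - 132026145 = 472315332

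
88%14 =4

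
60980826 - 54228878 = 6751948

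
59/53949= 59/53949 = 0.00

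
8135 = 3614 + 4521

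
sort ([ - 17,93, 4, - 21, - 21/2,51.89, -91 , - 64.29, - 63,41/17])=[ - 91,-64.29 ,  -  63, - 21, - 17, - 21/2, 41/17 , 4 , 51.89, 93]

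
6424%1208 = 384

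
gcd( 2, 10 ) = 2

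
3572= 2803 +769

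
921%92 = 1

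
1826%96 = 2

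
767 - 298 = 469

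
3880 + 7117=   10997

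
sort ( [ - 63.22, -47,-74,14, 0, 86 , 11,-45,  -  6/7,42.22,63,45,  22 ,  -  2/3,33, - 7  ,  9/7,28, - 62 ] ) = [ - 74 ,  -  63.22 , - 62  ,-47,-45, - 7,  -  6/7, -2/3,0, 9/7, 11,14,  22,  28,33 , 42.22, 45, 63,86] 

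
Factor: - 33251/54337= - 41/67 = - 41^1*67^ ( - 1 )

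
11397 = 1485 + 9912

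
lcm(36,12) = 36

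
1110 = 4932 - 3822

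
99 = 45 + 54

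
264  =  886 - 622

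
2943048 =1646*1788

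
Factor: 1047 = 3^1 * 349^1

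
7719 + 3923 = 11642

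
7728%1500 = 228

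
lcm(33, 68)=2244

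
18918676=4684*4039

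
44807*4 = 179228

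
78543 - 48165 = 30378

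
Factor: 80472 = 2^3* 3^1 * 7^1*479^1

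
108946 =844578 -735632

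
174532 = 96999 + 77533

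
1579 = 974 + 605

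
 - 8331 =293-8624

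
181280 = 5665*32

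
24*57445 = 1378680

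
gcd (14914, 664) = 2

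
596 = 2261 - 1665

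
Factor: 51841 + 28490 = 3^1*26777^1 = 80331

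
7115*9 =64035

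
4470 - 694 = 3776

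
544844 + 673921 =1218765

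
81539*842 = 68655838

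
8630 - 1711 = 6919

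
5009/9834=5009/9834 = 0.51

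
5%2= 1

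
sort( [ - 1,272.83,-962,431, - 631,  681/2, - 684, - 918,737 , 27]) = [ - 962, - 918, - 684,-631,- 1,27, 272.83,681/2, 431,737 ] 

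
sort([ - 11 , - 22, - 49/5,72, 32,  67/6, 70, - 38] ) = [ - 38,-22, - 11, - 49/5, 67/6, 32, 70, 72] 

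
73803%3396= 2487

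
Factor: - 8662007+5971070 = - 3^2*298993^1=-  2690937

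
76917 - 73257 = 3660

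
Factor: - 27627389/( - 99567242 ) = 2^ ( - 1)*887^1 *31147^1 * 49783621^(  -  1)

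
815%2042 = 815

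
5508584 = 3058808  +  2449776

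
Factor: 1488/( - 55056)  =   - 37^( - 1) = -  1/37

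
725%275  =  175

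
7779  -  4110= 3669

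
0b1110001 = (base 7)221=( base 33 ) 3E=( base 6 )305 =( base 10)113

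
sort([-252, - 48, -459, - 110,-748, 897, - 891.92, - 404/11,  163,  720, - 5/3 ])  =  [- 891.92, - 748, - 459, - 252,-110, - 48 ,-404/11, - 5/3, 163, 720,  897]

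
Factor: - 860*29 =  - 2^2 *5^1 * 29^1*43^1  =  -24940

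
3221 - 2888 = 333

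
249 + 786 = 1035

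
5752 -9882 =-4130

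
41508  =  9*4612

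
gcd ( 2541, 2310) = 231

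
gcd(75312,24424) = 8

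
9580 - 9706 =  - 126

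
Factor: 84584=2^3*97^1*109^1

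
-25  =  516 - 541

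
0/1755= 0 = 0.00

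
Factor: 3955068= 2^2*3^5*13^1*313^1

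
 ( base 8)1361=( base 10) 753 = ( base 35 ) li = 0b1011110001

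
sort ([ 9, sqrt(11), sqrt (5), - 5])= [ - 5, sqrt( 5 ), sqrt (11) , 9]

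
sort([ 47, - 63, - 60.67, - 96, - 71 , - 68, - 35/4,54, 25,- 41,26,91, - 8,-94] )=[ - 96, - 94, - 71, -68,-63, - 60.67,- 41, - 35/4, - 8, 25,26,47,  54,91]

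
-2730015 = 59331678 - 62061693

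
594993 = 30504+564489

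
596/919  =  596/919 = 0.65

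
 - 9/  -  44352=1/4928= 0.00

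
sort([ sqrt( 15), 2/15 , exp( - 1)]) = [ 2/15,exp( - 1), sqrt(15 ) ] 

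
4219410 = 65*64914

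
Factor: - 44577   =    -  3^3*13^1 * 127^1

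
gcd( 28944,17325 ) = 9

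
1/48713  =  1/48713  =  0.00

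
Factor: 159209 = 159209^1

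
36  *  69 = 2484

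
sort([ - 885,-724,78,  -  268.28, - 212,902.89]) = [- 885,-724,  -  268.28, - 212,78, 902.89]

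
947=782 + 165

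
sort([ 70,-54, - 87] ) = [ - 87, - 54, 70] 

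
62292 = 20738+41554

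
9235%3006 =217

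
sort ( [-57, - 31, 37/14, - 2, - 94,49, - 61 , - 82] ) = [  -  94, - 82,- 61,-57,-31,-2,37/14,49] 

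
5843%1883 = 194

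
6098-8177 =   -  2079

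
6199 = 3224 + 2975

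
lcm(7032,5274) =21096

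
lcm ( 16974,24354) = 560142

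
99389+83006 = 182395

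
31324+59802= 91126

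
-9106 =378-9484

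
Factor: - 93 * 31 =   -  3^1*31^2 = - 2883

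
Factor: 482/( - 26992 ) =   -  2^(  -  3 )*7^(-1) = - 1/56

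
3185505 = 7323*435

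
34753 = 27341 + 7412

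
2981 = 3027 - 46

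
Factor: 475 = 5^2*19^1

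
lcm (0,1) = 0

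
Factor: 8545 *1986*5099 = 2^1*3^1*5^1*331^1 * 1709^1*5099^1 = 86531916630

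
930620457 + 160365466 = 1090985923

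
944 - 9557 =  - 8613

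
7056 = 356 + 6700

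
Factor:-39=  -3^1*13^1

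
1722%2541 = 1722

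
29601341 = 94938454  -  65337113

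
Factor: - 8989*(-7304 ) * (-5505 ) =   -  361434386280 = -2^3  *  3^1*5^1*11^1*83^1*89^1*101^1*367^1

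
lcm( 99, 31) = 3069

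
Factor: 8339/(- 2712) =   -  2^( - 3)*3^( - 1)*31^1*113^ ( - 1) * 269^1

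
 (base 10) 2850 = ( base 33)2KC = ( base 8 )5442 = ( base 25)4e0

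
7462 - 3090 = 4372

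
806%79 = 16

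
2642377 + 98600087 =101242464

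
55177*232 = 12801064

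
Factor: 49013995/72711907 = 5^1 * 17^( - 1) * 263^1*37273^1*4277171^(  -  1 ) 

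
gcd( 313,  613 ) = 1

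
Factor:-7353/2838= - 57/22 = -2^( - 1 )*3^1*11^ ( - 1)*19^1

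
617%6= 5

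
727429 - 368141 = 359288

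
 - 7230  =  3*( - 2410)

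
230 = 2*115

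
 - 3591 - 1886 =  - 5477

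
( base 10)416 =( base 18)152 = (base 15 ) 1CB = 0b110100000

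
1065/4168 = 1065/4168= 0.26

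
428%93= 56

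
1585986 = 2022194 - 436208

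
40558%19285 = 1988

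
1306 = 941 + 365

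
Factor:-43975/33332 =  -  2^( - 2)*5^2*13^ (-1)*641^( - 1) * 1759^1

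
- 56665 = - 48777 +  - 7888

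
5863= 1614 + 4249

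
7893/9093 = 2631/3031 = 0.87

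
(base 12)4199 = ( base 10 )7173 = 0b1110000000101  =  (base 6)53113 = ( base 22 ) EI1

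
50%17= 16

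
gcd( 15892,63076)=4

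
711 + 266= 977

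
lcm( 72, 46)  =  1656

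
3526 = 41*86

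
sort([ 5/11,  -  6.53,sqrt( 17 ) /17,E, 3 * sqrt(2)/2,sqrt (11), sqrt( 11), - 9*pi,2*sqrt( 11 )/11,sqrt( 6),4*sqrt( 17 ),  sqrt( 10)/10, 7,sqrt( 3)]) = [ - 9*pi, - 6.53, sqrt (17 ) /17,sqrt( 10 )/10,5/11, 2*sqrt(11)/11 , sqrt( 3),3*sqrt( 2) /2, sqrt( 6), E, sqrt( 11 ),  sqrt( 11 ),  7, 4*sqrt( 17 )]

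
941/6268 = 941/6268= 0.15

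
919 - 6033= - 5114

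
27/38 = 27/38 = 0.71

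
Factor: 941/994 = 2^ ( - 1)*7^( - 1 ) * 71^(- 1)*941^1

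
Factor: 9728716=2^2*2432179^1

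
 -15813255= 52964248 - 68777503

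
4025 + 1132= 5157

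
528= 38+490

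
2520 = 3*840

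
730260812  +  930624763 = 1660885575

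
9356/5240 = 1 + 1029/1310= 1.79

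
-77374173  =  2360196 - 79734369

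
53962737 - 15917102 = 38045635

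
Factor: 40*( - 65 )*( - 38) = 98800 = 2^4*5^2 * 13^1*19^1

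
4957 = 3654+1303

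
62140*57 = 3541980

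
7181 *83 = 596023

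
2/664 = 1/332=0.00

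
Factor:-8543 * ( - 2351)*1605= 32235771765= 3^1*5^1*107^1*2351^1*8543^1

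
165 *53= 8745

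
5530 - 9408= - 3878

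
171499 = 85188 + 86311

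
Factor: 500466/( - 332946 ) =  - 239/159  =  - 3^( - 1) * 53^( - 1)*239^1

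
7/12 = 7/12=0.58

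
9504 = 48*198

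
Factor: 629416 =2^3*29^1*2713^1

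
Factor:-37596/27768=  - 241/178 = -2^( - 1 )  *89^( -1 )*241^1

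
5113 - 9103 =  - 3990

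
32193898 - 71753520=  - 39559622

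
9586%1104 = 754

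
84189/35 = 12027/5=2405.40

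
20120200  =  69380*290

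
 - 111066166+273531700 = 162465534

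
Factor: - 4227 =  - 3^1*1409^1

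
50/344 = 25/172 = 0.15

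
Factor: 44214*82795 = 3660698130 = 2^1*3^1*5^1*29^1*571^1*7369^1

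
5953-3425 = 2528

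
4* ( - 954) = - 3816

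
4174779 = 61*68439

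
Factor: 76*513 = 38988 = 2^2*3^3*19^2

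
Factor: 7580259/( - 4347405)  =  - 842251/483045  =  - 3^( - 1) *5^( - 1 ) * 19^1 *97^1*457^1*32203^( - 1)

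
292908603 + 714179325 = 1007087928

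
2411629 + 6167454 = 8579083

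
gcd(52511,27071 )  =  1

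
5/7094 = 5/7094=0.00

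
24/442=12/221= 0.05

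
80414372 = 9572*8401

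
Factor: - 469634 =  - 2^1*11^1*21347^1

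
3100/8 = 775/2  =  387.50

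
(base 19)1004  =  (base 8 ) 15317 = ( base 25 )aod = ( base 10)6863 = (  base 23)CM9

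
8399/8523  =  8399/8523 = 0.99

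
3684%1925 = 1759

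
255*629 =160395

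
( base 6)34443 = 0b1001100111011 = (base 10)4923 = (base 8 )11473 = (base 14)1b19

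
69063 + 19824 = 88887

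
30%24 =6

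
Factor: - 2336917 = - 11^1*212447^1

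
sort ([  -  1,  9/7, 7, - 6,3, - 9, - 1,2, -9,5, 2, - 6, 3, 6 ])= [ - 9,  -  9, - 6, - 6,-1, - 1, 9/7, 2,2, 3,3, 5,6,7] 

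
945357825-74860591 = 870497234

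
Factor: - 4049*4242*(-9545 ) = 163943564610 = 2^1*3^1*5^1 *7^1*23^1*83^1*101^1*4049^1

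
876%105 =36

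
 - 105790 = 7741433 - 7847223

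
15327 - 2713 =12614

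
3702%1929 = 1773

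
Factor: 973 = 7^1*139^1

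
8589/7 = 1227 = 1227.00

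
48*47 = 2256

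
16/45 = 16/45 = 0.36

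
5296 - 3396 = 1900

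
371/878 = 371/878 = 0.42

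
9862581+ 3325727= 13188308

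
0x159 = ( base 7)1002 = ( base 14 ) 1a9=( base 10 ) 345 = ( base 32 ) ap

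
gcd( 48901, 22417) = 1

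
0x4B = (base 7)135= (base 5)300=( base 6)203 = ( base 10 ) 75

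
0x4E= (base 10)78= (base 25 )33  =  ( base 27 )2o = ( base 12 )66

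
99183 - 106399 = -7216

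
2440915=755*3233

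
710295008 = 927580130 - 217285122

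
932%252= 176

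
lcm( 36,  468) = 468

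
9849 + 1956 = 11805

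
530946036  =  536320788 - 5374752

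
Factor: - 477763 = - 11^1 * 13^2*257^1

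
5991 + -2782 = 3209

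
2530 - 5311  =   - 2781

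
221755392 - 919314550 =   -  697559158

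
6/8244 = 1/1374=0.00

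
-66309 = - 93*713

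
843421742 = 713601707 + 129820035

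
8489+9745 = 18234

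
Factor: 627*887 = 3^1 * 11^1*19^1*887^1=556149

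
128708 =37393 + 91315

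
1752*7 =12264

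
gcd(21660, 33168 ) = 12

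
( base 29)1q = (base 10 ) 55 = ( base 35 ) 1K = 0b110111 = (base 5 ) 210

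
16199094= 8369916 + 7829178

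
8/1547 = 8/1547 = 0.01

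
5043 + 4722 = 9765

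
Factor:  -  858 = -2^1*3^1*11^1*13^1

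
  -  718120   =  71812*( - 10 ) 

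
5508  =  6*918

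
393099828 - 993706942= - 600607114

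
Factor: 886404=2^2*3^1 *73867^1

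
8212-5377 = 2835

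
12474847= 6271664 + 6203183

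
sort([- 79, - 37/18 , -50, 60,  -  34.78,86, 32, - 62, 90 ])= [ - 79, - 62, - 50 ,-34.78,  -  37/18, 32,60 , 86,  90]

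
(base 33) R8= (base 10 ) 899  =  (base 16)383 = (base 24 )1db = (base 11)748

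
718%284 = 150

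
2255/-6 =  - 2255/6 =- 375.83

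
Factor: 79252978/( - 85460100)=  -2^(  -  1)*3^( - 1) * 5^(-2)*7^1*11^(- 1)*19^ ( - 1) *29^ ( - 1)*47^(- 1)*5660927^1 = - 39626489/42730050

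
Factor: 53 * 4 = 212 = 2^2 * 53^1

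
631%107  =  96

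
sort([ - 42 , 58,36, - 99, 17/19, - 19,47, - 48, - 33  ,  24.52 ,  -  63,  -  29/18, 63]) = [ - 99, - 63, - 48, - 42,-33, - 19,-29/18,17/19, 24.52 , 36, 47, 58, 63 ] 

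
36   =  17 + 19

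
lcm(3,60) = 60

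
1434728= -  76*( - 18878) 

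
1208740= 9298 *130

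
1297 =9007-7710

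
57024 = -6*( - 9504)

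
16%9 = 7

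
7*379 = 2653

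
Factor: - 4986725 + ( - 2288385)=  - 7275110= -2^1 * 5^1 * 79^1*  9209^1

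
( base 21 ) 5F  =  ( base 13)93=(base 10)120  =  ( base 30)40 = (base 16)78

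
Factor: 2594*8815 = 2^1*5^1*41^1*43^1*1297^1 = 22866110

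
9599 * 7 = 67193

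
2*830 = 1660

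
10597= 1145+9452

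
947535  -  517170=430365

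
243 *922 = 224046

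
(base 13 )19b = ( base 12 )209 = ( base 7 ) 603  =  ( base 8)451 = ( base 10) 297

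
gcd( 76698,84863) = 1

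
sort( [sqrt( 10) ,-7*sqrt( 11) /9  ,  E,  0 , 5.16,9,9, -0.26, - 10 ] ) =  [-10, - 7*sqrt( 11)/9, - 0.26, 0, E, sqrt(10),5.16, 9  ,  9 ]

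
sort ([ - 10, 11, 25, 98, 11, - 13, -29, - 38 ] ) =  [ - 38,- 29,-13, - 10,11, 11, 25, 98 ] 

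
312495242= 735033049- 422537807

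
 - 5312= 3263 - 8575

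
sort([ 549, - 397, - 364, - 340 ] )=[ - 397 , - 364 , - 340,  549]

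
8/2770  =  4/1385  =  0.00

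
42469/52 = 816 + 37/52 = 816.71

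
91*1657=150787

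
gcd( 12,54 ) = 6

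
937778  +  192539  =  1130317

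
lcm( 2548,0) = 0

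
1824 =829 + 995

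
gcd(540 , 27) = 27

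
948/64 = 237/16 = 14.81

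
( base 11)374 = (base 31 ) ea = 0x1bc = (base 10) 444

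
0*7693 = 0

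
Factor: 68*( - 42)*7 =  -19992 = -2^3 * 3^1*7^2*17^1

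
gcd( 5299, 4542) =757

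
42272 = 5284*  8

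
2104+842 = 2946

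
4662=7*666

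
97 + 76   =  173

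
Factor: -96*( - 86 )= 8256 = 2^6*3^1*43^1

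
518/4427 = 518/4427 = 0.12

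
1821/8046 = 607/2682 = 0.23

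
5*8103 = 40515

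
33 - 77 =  - 44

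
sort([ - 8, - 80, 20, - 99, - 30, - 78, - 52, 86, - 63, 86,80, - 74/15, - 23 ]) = [- 99,-80, -78, - 63, - 52, - 30, - 23,-8,- 74/15,  20, 80, 86,86]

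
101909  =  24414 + 77495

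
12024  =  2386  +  9638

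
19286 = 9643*2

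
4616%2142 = 332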